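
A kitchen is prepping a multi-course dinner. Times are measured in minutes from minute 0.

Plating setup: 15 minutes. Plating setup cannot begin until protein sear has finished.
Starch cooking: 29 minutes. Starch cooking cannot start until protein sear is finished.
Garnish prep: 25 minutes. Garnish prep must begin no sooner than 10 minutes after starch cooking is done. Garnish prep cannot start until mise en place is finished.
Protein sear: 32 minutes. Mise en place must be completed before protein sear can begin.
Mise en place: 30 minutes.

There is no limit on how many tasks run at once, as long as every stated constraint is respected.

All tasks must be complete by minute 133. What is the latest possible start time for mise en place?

7

Garnish prep must finish by minute 133; it takes 25 minutes, so it must start by 133 − 25 = minute 108.
Since garnish prep (must start by minute 108, minus 10-minute gap → minute 98) depends on it, starch cooking must finish by minute 98. Backing off its 29-minute duration gives a latest start of minute 69.
To finish by minute 133, plating setup (duration 15) must start no later than minute 118.
Protein sear must finish in time for starch cooking (must start by minute 69); plating setup (must start by minute 118). The tightest is minute 69, so protein sear must start by 69 − 32 = minute 37.
Mise en place feeds protein sear (must start by minute 37); garnish prep (must start by minute 108). Taking the minimum, mise en place must finish by minute 37 and start by 37 − 30 = minute 7.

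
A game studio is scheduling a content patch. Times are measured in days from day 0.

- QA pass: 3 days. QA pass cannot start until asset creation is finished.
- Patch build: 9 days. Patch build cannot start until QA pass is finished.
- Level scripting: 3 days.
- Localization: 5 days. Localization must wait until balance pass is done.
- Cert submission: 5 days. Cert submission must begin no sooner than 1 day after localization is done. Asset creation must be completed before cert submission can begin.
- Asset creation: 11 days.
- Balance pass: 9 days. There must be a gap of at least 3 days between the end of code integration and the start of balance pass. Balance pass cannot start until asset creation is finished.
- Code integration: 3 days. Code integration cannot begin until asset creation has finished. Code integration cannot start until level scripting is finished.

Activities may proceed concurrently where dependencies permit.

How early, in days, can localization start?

26

Level scripting has no prerequisites, so it starts at day 0 and finishes at day 3.
Asset creation can start immediately at day 0; it finishes at day 11.
Code integration has to wait for asset creation (finishes day 11); level scripting (finishes day 3). The latest of these is day 11, so code integration runs day 11 to 11 + 3 = day 14.
Balance pass cannot start until code integration (finishes day 14, plus 3-day gap → day 17); asset creation (finishes day 11). The controlling bound is day 17, so balance pass finishes at 17 + 9 = day 26.
Localization waits on balance pass (finishes day 26), so the earliest it can start is day 26.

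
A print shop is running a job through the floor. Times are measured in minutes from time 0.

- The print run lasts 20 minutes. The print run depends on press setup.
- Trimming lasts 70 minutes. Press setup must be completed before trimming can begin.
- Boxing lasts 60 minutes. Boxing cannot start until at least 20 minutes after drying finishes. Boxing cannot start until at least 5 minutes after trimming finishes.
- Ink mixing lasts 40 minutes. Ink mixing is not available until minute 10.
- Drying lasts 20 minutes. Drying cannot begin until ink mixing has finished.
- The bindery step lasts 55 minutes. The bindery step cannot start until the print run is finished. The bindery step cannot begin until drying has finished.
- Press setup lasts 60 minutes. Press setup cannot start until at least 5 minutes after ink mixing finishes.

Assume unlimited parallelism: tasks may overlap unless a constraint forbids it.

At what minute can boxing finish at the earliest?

Ink mixing waits on its own release at minute 10, so it starts at minute 10 and finishes at 10 + 40 = minute 50.
After ink mixing (finishes minute 50), drying can start at minute 50 and finishes at minute 70.
Press setup cannot begin until ink mixing (finishes minute 50, plus 5-minute gap → minute 55). It runs from minute 55 to 55 + 60 = minute 115.
Trimming cannot begin until press setup (finishes minute 115). It runs from minute 115 to 115 + 70 = minute 185.
Boxing has to wait for drying (finishes minute 70, plus 20-minute gap → minute 90); trimming (finishes minute 185, plus 5-minute gap → minute 190). The latest of these is minute 190, so boxing runs minute 190 to 190 + 60 = minute 250.

250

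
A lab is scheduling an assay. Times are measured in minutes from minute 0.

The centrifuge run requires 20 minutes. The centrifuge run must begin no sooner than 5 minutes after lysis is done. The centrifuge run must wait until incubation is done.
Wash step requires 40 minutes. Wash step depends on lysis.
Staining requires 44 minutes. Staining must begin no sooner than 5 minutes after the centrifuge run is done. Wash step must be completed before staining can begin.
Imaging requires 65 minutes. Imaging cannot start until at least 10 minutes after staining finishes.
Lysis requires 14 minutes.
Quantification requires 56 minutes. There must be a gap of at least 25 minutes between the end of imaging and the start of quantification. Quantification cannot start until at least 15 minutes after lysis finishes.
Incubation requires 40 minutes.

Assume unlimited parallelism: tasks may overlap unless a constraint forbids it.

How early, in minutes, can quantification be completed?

265

Incubation can start immediately at minute 0; it finishes at minute 40.
Nothing blocks lysis, so it runs from minute 0 to minute 14.
Wash step waits on lysis (finishes minute 14), so it starts at minute 14 and finishes at 14 + 40 = minute 54.
The centrifuge run needs all of lysis (finishes minute 14, plus 5-minute gap → minute 19); incubation (finishes minute 40). That puts its earliest start at minute 40; it finishes at 40 + 20 = minute 60.
For staining: the centrifuge run (finishes minute 60, plus 5-minute gap → minute 65); wash step (finishes minute 54). Taking the maximum gives a start of minute 65, and it finishes at 65 + 44 = minute 109.
Imaging waits on staining (finishes minute 109, plus 10-minute gap → minute 119), so it starts at minute 119 and finishes at 119 + 65 = minute 184.
Quantification needs all of imaging (finishes minute 184, plus 25-minute gap → minute 209); lysis (finishes minute 14, plus 15-minute gap → minute 29). That puts its earliest start at minute 209; it finishes at 209 + 56 = minute 265.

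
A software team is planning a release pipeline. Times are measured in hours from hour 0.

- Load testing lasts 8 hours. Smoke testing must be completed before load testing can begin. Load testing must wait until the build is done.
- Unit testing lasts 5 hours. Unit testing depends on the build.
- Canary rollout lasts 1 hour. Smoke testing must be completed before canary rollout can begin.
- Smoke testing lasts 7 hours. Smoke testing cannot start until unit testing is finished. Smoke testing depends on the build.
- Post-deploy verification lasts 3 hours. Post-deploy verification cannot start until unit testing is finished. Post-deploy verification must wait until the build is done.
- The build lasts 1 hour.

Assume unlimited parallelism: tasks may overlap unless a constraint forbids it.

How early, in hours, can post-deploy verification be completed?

The build has no prerequisites, so it starts at hour 0 and finishes at hour 1.
Unit testing waits on the build (finishes hour 1), so it starts at hour 1 and finishes at 1 + 5 = hour 6.
Post-deploy verification has to wait for unit testing (finishes hour 6); the build (finishes hour 1). The latest of these is hour 6, so post-deploy verification runs hour 6 to 6 + 3 = hour 9.

9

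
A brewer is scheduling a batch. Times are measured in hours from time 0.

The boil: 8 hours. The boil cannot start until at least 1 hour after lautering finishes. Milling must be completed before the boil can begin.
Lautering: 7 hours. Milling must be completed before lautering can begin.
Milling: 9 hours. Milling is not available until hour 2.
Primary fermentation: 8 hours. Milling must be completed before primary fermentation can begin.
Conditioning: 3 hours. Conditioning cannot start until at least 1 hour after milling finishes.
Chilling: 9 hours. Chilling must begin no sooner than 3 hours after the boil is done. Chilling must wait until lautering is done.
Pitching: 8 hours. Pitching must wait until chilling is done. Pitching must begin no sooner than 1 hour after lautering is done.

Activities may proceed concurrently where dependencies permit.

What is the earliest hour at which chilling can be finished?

39

After its own release at hour 2, milling can start at hour 2 and finishes at hour 11.
After milling (finishes hour 11), lautering can start at hour 11 and finishes at hour 18.
The boil needs all of lautering (finishes hour 18, plus 1-hour gap → hour 19); milling (finishes hour 11). That puts its earliest start at hour 19; it finishes at 19 + 8 = hour 27.
Chilling has to wait for the boil (finishes hour 27, plus 3-hour gap → hour 30); lautering (finishes hour 18). The latest of these is hour 30, so chilling runs hour 30 to 30 + 9 = hour 39.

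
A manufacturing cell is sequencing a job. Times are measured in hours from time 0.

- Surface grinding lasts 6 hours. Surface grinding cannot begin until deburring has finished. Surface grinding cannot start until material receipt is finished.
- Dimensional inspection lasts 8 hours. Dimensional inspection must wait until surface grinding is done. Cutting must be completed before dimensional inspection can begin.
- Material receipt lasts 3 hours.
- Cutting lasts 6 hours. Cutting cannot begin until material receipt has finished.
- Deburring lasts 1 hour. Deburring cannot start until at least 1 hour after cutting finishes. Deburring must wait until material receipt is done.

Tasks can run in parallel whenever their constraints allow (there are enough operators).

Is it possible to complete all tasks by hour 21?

Material receipt can start immediately at hour 0; it finishes at hour 3.
Cutting waits on material receipt (finishes hour 3), so it starts at hour 3 and finishes at 3 + 6 = hour 9.
Deburring has to wait for cutting (finishes hour 9, plus 1-hour gap → hour 10); material receipt (finishes hour 3). The latest of these is hour 10, so deburring runs hour 10 to 10 + 1 = hour 11.
Surface grinding has to wait for deburring (finishes hour 11); material receipt (finishes hour 3). The latest of these is hour 11, so surface grinding runs hour 11 to 11 + 6 = hour 17.
Dimensional inspection cannot start until surface grinding (finishes hour 17); cutting (finishes hour 9). The controlling bound is hour 17, so dimensional inspection finishes at 17 + 8 = hour 25.
The earliest everything can be done is hour 25, which is after the deadline of 21, so it is not possible.

No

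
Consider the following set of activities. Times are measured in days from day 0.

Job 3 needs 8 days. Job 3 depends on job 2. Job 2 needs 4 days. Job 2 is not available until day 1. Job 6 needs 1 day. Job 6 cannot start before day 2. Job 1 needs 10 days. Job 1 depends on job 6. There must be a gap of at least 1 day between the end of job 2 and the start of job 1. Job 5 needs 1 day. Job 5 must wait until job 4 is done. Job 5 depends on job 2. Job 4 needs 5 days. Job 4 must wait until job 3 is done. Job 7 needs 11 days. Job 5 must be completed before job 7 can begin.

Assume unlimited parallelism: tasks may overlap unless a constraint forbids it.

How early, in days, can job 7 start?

19

Job 2 waits on its own release at day 1, so it starts at day 1 and finishes at 1 + 4 = day 5.
Job 3 cannot begin until job 2 (finishes day 5). It runs from day 5 to 5 + 8 = day 13.
Job 4 cannot begin until job 3 (finishes day 13). It runs from day 13 to 13 + 5 = day 18.
Job 5 has to wait for job 4 (finishes day 18); job 2 (finishes day 5). The latest of these is day 18, so job 5 runs day 18 to 18 + 1 = day 19.
Job 7 waits on job 5 (finishes day 19), so the earliest it can start is day 19.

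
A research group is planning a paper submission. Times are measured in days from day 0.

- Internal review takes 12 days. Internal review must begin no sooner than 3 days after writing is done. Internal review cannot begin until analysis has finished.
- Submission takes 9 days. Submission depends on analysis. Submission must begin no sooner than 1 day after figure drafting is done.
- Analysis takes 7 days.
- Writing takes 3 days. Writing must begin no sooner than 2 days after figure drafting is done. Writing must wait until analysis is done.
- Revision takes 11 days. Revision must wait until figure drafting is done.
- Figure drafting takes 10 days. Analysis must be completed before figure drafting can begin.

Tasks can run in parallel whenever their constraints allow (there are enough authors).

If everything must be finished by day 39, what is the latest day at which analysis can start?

To finish by day 39, internal review (duration 12) must start no later than day 27.
Writing has to be done before internal review (must start by day 27, minus 3-day gap → day 24). That means finishing by day 24, i.e. starting by 24 − 3 = day 21.
Revision must finish by day 39; it takes 11 days, so it must start by 39 − 11 = day 28.
Nothing follows submission; the deadline of day 39 is its only limit. It must start by 39 − 9 = day 30.
Figure drafting feeds writing (must start by day 21, minus 2-day gap → day 19); revision (must start by day 28); submission (must start by day 30, minus 1-day gap → day 29). Taking the minimum, figure drafting must finish by day 19 and start by 19 − 10 = day 9.
Analysis must finish in time for figure drafting (must start by day 9); writing (must start by day 21); internal review (must start by day 27); submission (must start by day 30). The tightest is day 9, so analysis must start by 9 − 7 = day 2.

2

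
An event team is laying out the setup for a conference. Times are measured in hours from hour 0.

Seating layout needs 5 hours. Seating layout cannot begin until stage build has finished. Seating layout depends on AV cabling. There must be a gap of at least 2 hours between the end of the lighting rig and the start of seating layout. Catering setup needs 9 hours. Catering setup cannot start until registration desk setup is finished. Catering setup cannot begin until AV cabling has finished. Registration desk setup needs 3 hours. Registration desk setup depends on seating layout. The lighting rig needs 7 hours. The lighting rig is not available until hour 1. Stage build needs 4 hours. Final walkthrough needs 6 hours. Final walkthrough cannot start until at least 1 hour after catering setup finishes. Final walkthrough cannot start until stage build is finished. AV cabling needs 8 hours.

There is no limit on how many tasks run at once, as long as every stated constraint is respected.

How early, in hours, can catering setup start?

Nothing blocks AV cabling, so it runs from hour 0 to hour 8.
The lighting rig cannot begin until its own release at hour 1. It runs from hour 1 to 1 + 7 = hour 8.
Nothing blocks stage build, so it runs from hour 0 to hour 4.
Seating layout cannot start until stage build (finishes hour 4); AV cabling (finishes hour 8); the lighting rig (finishes hour 8, plus 2-hour gap → hour 10). The controlling bound is hour 10, so seating layout finishes at 10 + 5 = hour 15.
Registration desk setup cannot begin until seating layout (finishes hour 15). It runs from hour 15 to 15 + 3 = hour 18.
Catering setup waits on registration desk setup (finishes hour 18); AV cabling (finishes hour 8). The latest of these is hour 18, which is the earliest catering setup can start.

18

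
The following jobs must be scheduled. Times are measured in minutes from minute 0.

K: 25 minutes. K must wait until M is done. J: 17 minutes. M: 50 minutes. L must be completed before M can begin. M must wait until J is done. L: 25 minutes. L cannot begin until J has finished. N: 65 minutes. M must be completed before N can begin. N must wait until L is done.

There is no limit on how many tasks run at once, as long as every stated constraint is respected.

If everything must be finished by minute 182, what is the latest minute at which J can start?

To finish by minute 182, K (duration 25) must start no later than minute 157.
Nothing follows N; the deadline of minute 182 is its only limit. It must start by 182 − 65 = minute 117.
M feeds K (must start by minute 157); N (must start by minute 117). Taking the minimum, M must finish by minute 117 and start by 117 − 50 = minute 67.
L must finish in time for M (must start by minute 67); N (must start by minute 117). The tightest is minute 67, so L must start by 67 − 25 = minute 42.
For J: L (must start by minute 42); M (must start by minute 67). The most restrictive is minute 42; with a 17-minute duration, J must start by minute 25.

25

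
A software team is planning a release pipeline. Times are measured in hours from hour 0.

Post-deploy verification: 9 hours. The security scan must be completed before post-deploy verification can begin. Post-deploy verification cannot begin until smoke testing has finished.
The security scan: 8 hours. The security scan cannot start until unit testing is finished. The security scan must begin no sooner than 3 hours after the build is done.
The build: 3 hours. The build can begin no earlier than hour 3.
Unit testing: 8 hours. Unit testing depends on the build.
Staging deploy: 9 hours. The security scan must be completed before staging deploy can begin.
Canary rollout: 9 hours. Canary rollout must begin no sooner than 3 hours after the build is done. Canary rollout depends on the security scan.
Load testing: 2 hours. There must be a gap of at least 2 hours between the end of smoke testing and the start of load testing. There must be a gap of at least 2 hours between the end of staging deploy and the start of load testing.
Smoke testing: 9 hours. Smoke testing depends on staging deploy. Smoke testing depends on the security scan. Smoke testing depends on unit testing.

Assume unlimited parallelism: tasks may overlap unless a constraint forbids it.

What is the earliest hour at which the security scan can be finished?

The build cannot begin until its own release at hour 3. It runs from hour 3 to 3 + 3 = hour 6.
Unit testing waits on the build (finishes hour 6), so it starts at hour 6 and finishes at 6 + 8 = hour 14.
The security scan has to wait for unit testing (finishes hour 14); the build (finishes hour 6, plus 3-hour gap → hour 9). The latest of these is hour 14, so the security scan runs hour 14 to 14 + 8 = hour 22.

22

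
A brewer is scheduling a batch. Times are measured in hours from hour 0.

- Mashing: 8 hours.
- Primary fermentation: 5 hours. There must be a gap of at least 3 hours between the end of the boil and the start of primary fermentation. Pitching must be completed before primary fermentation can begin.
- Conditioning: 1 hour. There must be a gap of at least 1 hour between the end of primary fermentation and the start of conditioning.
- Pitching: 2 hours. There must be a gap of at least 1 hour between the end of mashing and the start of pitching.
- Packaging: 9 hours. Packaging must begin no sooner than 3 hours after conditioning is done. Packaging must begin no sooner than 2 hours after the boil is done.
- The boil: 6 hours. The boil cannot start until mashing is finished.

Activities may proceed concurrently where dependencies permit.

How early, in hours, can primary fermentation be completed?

Nothing blocks mashing, so it runs from hour 0 to hour 8.
Pitching cannot begin until mashing (finishes hour 8, plus 1-hour gap → hour 9). It runs from hour 9 to 9 + 2 = hour 11.
The boil cannot begin until mashing (finishes hour 8). It runs from hour 8 to 8 + 6 = hour 14.
For primary fermentation: the boil (finishes hour 14, plus 3-hour gap → hour 17); pitching (finishes hour 11). Taking the maximum gives a start of hour 17, and it finishes at 17 + 5 = hour 22.

22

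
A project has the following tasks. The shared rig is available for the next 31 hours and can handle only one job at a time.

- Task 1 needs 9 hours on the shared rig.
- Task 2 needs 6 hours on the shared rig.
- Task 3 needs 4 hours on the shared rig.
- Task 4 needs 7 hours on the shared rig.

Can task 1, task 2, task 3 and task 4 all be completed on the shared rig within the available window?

Yes

Running back to back, the jobs need 9 + 6 + 4 + 7 = 26 hours on the shared rig.
Since 26 ≤ 31, they fit within the window.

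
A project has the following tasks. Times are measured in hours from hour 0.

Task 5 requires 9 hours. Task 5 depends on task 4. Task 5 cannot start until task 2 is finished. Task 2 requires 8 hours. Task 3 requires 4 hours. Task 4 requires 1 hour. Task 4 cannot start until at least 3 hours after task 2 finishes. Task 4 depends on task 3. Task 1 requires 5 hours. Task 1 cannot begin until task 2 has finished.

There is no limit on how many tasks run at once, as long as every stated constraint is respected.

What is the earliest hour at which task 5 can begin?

12

Task 3 can start immediately at hour 0; it finishes at hour 4.
Task 2 can start immediately at hour 0; it finishes at hour 8.
Task 4 has to wait for task 2 (finishes hour 8, plus 3-hour gap → hour 11); task 3 (finishes hour 4). The latest of these is hour 11, so task 4 runs hour 11 to 11 + 1 = hour 12.
Task 5 waits on task 4 (finishes hour 12); task 2 (finishes hour 8). The latest of these is hour 12, which is the earliest task 5 can start.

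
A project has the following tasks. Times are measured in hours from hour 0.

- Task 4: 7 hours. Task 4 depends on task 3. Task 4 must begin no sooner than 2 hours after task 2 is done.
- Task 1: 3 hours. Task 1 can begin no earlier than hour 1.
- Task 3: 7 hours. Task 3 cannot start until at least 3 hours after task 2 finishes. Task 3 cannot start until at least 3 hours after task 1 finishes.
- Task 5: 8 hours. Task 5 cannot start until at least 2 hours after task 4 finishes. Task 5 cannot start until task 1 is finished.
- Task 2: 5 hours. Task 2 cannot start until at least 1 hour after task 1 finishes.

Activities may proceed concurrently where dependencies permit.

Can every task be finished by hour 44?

Yes

Task 1 cannot begin until its own release at hour 1. It runs from hour 1 to 1 + 3 = hour 4.
Task 2 cannot begin until task 1 (finishes hour 4, plus 1-hour gap → hour 5). It runs from hour 5 to 5 + 5 = hour 10.
Task 3 has to wait for task 2 (finishes hour 10, plus 3-hour gap → hour 13); task 1 (finishes hour 4, plus 3-hour gap → hour 7). The latest of these is hour 13, so task 3 runs hour 13 to 13 + 7 = hour 20.
Task 4 cannot start until task 3 (finishes hour 20); task 2 (finishes hour 10, plus 2-hour gap → hour 12). The controlling bound is hour 20, so task 4 finishes at 20 + 7 = hour 27.
Task 5 needs all of task 4 (finishes hour 27, plus 2-hour gap → hour 29); task 1 (finishes hour 4). That puts its earliest start at hour 29; it finishes at 29 + 8 = hour 37.
Every task is finished by hour 37, which is no later than the deadline of 44, so the schedule is feasible.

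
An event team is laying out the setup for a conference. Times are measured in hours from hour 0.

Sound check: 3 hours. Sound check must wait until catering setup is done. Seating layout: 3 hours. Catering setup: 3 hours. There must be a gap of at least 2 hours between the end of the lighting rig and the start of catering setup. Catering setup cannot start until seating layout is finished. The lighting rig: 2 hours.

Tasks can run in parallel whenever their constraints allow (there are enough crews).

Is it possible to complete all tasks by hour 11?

Seating layout has no prerequisites, so it starts at hour 0 and finishes at hour 3.
Nothing blocks the lighting rig, so it runs from hour 0 to hour 2.
For catering setup: the lighting rig (finishes hour 2, plus 2-hour gap → hour 4); seating layout (finishes hour 3). Taking the maximum gives a start of hour 4, and it finishes at 4 + 3 = hour 7.
Sound check waits on catering setup (finishes hour 7), so it starts at hour 7 and finishes at 7 + 3 = hour 10.
Every task is finished by hour 10, which is no later than the deadline of 11, so the schedule is feasible.

Yes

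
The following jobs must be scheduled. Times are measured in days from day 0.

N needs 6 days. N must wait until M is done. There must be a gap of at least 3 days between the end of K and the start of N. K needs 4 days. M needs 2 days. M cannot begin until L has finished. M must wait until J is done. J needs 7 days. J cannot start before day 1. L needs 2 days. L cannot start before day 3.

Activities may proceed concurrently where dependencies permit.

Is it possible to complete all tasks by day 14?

No

L waits on its own release at day 3, so it starts at day 3 and finishes at 3 + 2 = day 5.
K can start immediately at day 0; it finishes at day 4.
After its own release at day 1, J can start at day 1 and finishes at day 8.
For M: L (finishes day 5); J (finishes day 8). Taking the maximum gives a start of day 8, and it finishes at 8 + 2 = day 10.
For N: M (finishes day 10); K (finishes day 4, plus 3-day gap → day 7). Taking the maximum gives a start of day 10, and it finishes at 10 + 6 = day 16.
The earliest everything can be done is day 16, which is after the deadline of 14, so it is not possible.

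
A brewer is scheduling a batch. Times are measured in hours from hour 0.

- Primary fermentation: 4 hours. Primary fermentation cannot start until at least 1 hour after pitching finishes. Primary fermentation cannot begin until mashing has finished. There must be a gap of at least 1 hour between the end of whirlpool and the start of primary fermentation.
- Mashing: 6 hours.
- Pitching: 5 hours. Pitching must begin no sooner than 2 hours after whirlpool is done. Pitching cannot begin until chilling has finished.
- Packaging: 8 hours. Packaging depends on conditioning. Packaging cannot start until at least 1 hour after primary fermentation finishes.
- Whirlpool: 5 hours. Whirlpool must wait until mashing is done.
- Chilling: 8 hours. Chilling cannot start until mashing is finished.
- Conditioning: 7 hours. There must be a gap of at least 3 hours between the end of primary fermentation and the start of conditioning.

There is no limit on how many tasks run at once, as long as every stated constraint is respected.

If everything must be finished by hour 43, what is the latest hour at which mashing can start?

1

Packaging has no dependents, so it just needs to finish by hour 43. Starting by 43 − 8 = hour 35 achieves that.
Conditioning feeds into packaging (must start by hour 35); so conditioning must finish by hour 35 and therefore start by hour 28.
For primary fermentation: conditioning (must start by hour 28, minus 3-hour gap → hour 25); packaging (must start by hour 35, minus 1-hour gap → hour 34). The most restrictive is hour 25; with a 4-hour duration, primary fermentation must start by hour 21.
Pitching has to be done before primary fermentation (must start by hour 21, minus 1-hour gap → hour 20). That means finishing by hour 20, i.e. starting by 20 − 5 = hour 15.
Whirlpool feeds pitching (must start by hour 15, minus 2-hour gap → hour 13); primary fermentation (must start by hour 21, minus 1-hour gap → hour 20). Taking the minimum, whirlpool must finish by hour 13 and start by 13 − 5 = hour 8.
Chilling has to be done before pitching (must start by hour 15). That means finishing by hour 15, i.e. starting by 15 − 8 = hour 7.
Mashing must finish in time for whirlpool (must start by hour 8); chilling (must start by hour 7); primary fermentation (must start by hour 21). The tightest is hour 7, so mashing must start by 7 − 6 = hour 1.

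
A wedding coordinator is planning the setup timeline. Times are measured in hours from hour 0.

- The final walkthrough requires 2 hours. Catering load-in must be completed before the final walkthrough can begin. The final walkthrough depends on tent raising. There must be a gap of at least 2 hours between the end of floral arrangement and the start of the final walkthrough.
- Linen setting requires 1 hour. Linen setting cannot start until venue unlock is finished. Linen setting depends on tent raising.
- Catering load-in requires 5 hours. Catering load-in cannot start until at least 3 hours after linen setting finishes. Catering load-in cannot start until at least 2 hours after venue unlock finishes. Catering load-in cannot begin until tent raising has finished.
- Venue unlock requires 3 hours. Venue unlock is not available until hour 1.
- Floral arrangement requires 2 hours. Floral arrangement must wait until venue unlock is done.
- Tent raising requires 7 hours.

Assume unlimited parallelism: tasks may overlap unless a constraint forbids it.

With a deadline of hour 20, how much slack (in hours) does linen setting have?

2

Tent raising has no prerequisites, so it starts at hour 0 and finishes at hour 7.
After its own release at hour 1, venue unlock can start at hour 1 and finishes at hour 4.
For linen setting: venue unlock (finishes hour 4); tent raising (finishes hour 7). Taking the maximum gives a start of hour 7, and it finishes at 7 + 1 = hour 8.

Working backward from the deadline:
The final walkthrough must finish by hour 20; it takes 2 hours, so it must start by 20 − 2 = hour 18.
Catering load-in feeds into the final walkthrough (must start by hour 18); so catering load-in must finish by hour 18 and therefore start by hour 13.
Linen setting feeds into catering load-in (must start by hour 13, minus 3-hour gap → hour 10); so linen setting must finish by hour 10 and therefore start by hour 9.
So linen setting can start as early as hour 7 and as late as hour 9, giving 9 − 7 = 2 hours of slack.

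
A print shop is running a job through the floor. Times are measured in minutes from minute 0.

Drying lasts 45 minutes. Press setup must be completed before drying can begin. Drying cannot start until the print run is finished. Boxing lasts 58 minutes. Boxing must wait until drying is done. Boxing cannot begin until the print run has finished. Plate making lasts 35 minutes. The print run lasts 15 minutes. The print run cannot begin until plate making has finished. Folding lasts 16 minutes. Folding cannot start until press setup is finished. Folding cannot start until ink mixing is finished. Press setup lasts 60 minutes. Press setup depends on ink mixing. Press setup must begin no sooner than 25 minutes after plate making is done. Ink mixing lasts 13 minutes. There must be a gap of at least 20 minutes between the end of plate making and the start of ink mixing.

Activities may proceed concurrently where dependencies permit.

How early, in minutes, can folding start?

Nothing blocks plate making, so it runs from minute 0 to minute 35.
Ink mixing cannot begin until plate making (finishes minute 35, plus 20-minute gap → minute 55). It runs from minute 55 to 55 + 13 = minute 68.
Press setup has to wait for ink mixing (finishes minute 68); plate making (finishes minute 35, plus 25-minute gap → minute 60). The latest of these is minute 68, so press setup runs minute 68 to 68 + 60 = minute 128.
Folding waits on press setup (finishes minute 128); ink mixing (finishes minute 68). The latest of these is minute 128, which is the earliest folding can start.

128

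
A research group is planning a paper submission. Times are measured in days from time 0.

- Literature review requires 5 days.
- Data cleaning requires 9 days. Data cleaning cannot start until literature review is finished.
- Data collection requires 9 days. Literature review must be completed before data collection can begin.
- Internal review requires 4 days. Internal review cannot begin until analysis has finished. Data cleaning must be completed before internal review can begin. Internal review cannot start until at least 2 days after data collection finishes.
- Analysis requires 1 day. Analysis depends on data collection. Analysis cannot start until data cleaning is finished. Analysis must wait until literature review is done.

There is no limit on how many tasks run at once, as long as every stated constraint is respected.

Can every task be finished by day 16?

Literature review can start immediately at day 0; it finishes at day 5.
Data cleaning cannot begin until literature review (finishes day 5). It runs from day 5 to 5 + 9 = day 14.
Data collection cannot begin until literature review (finishes day 5). It runs from day 5 to 5 + 9 = day 14.
Analysis cannot start until data collection (finishes day 14); data cleaning (finishes day 14); literature review (finishes day 5). The controlling bound is day 14, so analysis finishes at 14 + 1 = day 15.
Internal review cannot start until analysis (finishes day 15); data cleaning (finishes day 14); data collection (finishes day 14, plus 2-day gap → day 16). The controlling bound is day 16, so internal review finishes at 16 + 4 = day 20.
The earliest everything can be done is day 20, which is after the deadline of 16, so it is not possible.

No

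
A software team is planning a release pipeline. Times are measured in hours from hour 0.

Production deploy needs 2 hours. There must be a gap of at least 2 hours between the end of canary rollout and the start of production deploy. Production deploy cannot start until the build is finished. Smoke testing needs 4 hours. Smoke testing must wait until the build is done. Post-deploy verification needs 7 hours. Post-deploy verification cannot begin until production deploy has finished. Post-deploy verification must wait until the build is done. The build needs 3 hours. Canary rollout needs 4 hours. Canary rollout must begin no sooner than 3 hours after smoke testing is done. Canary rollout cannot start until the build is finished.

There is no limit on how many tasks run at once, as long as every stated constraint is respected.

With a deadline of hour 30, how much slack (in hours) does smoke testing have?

5

Nothing blocks the build, so it runs from hour 0 to hour 3.
Smoke testing cannot begin until the build (finishes hour 3). It runs from hour 3 to 3 + 4 = hour 7.

Working backward from the deadline:
To finish by hour 30, post-deploy verification (duration 7) must start no later than hour 23.
Production deploy feeds into post-deploy verification (must start by hour 23); so production deploy must finish by hour 23 and therefore start by hour 21.
Canary rollout feeds into production deploy (must start by hour 21, minus 2-hour gap → hour 19); so canary rollout must finish by hour 19 and therefore start by hour 15.
Smoke testing must finish before canary rollout (must start by hour 15, minus 3-hour gap → hour 12). With a 4-hour duration, smoke testing must start by 12 − 4 = hour 8.
So smoke testing can start as early as hour 3 and as late as hour 8, giving 8 − 3 = 5 hours of slack.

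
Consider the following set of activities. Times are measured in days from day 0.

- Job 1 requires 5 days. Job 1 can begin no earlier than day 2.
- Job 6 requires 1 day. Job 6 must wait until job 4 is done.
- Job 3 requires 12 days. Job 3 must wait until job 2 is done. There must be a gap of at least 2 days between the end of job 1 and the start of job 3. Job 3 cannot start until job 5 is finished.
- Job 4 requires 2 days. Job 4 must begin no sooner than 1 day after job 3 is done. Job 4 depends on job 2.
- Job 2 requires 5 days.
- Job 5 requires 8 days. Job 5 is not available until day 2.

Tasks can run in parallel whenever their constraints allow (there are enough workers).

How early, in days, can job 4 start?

23

Job 5 waits on its own release at day 2, so it starts at day 2 and finishes at 2 + 8 = day 10.
Job 2 has no prerequisites, so it starts at day 0 and finishes at day 5.
Job 1 waits on its own release at day 2, so it starts at day 2 and finishes at 2 + 5 = day 7.
Job 3 cannot start until job 2 (finishes day 5); job 1 (finishes day 7, plus 2-day gap → day 9); job 5 (finishes day 10). The controlling bound is day 10, so job 3 finishes at 10 + 12 = day 22.
Job 4 waits on job 3 (finishes day 22, plus 1-day gap → day 23); job 2 (finishes day 5). The latest of these is day 23, which is the earliest job 4 can start.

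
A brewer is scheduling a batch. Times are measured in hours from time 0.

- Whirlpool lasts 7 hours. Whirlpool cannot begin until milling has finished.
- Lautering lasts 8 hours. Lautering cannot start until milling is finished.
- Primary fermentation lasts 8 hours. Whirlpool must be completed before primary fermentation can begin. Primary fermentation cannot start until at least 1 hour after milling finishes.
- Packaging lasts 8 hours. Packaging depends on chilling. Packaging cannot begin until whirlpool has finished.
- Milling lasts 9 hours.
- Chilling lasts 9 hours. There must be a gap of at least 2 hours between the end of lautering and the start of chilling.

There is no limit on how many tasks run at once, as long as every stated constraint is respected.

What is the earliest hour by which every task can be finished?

Milling can start immediately at hour 0; it finishes at hour 9.
Whirlpool cannot begin until milling (finishes hour 9). It runs from hour 9 to 9 + 7 = hour 16.
Primary fermentation has to wait for whirlpool (finishes hour 16); milling (finishes hour 9, plus 1-hour gap → hour 10). The latest of these is hour 16, so primary fermentation runs hour 16 to 16 + 8 = hour 24.
Lautering cannot begin until milling (finishes hour 9). It runs from hour 9 to 9 + 8 = hour 17.
Chilling cannot begin until lautering (finishes hour 17, plus 2-hour gap → hour 19). It runs from hour 19 to 19 + 9 = hour 28.
For packaging: chilling (finishes hour 28); whirlpool (finishes hour 16). Taking the maximum gives a start of hour 28, and it finishes at 28 + 8 = hour 36.
All tasks are finished once the last one completes. Finish times: Milling at 9, Lautering at 17, Whirlpool at 16, Chilling at 28, Primary fermentation at 24, Packaging at 36. The latest is hour 36.

36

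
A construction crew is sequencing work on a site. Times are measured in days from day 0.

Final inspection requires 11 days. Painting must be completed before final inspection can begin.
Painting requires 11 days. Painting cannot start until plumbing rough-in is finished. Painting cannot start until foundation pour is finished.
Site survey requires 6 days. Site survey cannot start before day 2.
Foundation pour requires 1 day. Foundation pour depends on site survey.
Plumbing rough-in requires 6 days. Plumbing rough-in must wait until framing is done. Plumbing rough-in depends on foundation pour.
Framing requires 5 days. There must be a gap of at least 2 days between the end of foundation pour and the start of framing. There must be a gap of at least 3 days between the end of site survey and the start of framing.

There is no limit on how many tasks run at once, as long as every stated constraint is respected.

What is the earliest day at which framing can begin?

Site survey cannot begin until its own release at day 2. It runs from day 2 to 2 + 6 = day 8.
Foundation pour waits on site survey (finishes day 8), so it starts at day 8 and finishes at 8 + 1 = day 9.
Framing waits on foundation pour (finishes day 9, plus 2-day gap → day 11); site survey (finishes day 8, plus 3-day gap → day 11). The latest of these is day 11, which is the earliest framing can start.

11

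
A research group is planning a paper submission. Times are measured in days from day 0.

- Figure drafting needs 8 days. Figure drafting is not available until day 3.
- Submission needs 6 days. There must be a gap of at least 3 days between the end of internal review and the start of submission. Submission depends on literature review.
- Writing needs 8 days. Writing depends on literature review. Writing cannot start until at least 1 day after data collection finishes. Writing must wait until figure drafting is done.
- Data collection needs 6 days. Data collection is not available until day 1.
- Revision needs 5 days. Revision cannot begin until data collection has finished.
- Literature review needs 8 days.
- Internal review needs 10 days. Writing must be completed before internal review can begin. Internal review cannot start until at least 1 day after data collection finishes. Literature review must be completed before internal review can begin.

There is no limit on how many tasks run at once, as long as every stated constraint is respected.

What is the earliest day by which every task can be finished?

After its own release at day 3, figure drafting can start at day 3 and finishes at day 11.
Data collection cannot begin until its own release at day 1. It runs from day 1 to 1 + 6 = day 7.
Revision cannot begin until data collection (finishes day 7). It runs from day 7 to 7 + 5 = day 12.
Literature review has no prerequisites, so it starts at day 0 and finishes at day 8.
Writing cannot start until literature review (finishes day 8); data collection (finishes day 7, plus 1-day gap → day 8); figure drafting (finishes day 11). The controlling bound is day 11, so writing finishes at 11 + 8 = day 19.
Internal review needs all of writing (finishes day 19); data collection (finishes day 7, plus 1-day gap → day 8); literature review (finishes day 8). That puts its earliest start at day 19; it finishes at 19 + 10 = day 29.
Submission cannot start until internal review (finishes day 29, plus 3-day gap → day 32); literature review (finishes day 8). The controlling bound is day 32, so submission finishes at 32 + 6 = day 38.
All tasks are finished once the last one completes. Finish times: Literature review at 8, Data collection at 7, Figure drafting at 11, Writing at 19, Internal review at 29, Revision at 12, Submission at 38. The latest is day 38.

38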